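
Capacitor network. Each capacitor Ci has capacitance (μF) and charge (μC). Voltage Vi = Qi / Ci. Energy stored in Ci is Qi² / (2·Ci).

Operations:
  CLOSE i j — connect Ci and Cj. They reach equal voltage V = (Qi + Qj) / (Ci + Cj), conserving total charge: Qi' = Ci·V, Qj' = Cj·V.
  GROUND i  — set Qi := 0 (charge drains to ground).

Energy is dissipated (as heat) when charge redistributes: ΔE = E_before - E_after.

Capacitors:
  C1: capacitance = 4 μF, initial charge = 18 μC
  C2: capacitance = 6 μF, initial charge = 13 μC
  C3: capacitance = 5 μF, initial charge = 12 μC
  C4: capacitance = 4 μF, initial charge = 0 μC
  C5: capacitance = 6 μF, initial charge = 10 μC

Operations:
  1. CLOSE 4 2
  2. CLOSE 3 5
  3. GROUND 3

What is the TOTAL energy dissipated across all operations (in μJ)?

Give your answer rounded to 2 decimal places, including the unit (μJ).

Initial: C1(4μF, Q=18μC, V=4.50V), C2(6μF, Q=13μC, V=2.17V), C3(5μF, Q=12μC, V=2.40V), C4(4μF, Q=0μC, V=0.00V), C5(6μF, Q=10μC, V=1.67V)
Op 1: CLOSE 4-2: Q_total=13.00, C_total=10.00, V=1.30; Q4=5.20, Q2=7.80; dissipated=5.633
Op 2: CLOSE 3-5: Q_total=22.00, C_total=11.00, V=2.00; Q3=10.00, Q5=12.00; dissipated=0.733
Op 3: GROUND 3: Q3=0; energy lost=10.000
Total dissipated: 16.367 μJ

Answer: 16.37 μJ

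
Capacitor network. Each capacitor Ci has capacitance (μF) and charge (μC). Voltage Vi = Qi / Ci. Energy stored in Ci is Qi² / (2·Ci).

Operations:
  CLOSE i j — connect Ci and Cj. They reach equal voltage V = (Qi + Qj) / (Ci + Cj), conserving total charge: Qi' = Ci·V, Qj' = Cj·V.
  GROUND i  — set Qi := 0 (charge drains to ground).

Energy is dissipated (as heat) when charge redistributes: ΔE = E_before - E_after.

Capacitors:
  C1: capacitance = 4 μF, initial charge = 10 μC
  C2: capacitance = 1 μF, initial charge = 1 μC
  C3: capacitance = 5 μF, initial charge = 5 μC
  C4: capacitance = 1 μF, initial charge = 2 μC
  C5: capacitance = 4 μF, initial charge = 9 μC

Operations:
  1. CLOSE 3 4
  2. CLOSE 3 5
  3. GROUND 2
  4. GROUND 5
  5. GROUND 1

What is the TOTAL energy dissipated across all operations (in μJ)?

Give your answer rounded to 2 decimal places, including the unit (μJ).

Answer: 20.15 μJ

Derivation:
Initial: C1(4μF, Q=10μC, V=2.50V), C2(1μF, Q=1μC, V=1.00V), C3(5μF, Q=5μC, V=1.00V), C4(1μF, Q=2μC, V=2.00V), C5(4μF, Q=9μC, V=2.25V)
Op 1: CLOSE 3-4: Q_total=7.00, C_total=6.00, V=1.17; Q3=5.83, Q4=1.17; dissipated=0.417
Op 2: CLOSE 3-5: Q_total=14.83, C_total=9.00, V=1.65; Q3=8.24, Q5=6.59; dissipated=1.304
Op 3: GROUND 2: Q2=0; energy lost=0.500
Op 4: GROUND 5: Q5=0; energy lost=5.433
Op 5: GROUND 1: Q1=0; energy lost=12.500
Total dissipated: 20.153 μJ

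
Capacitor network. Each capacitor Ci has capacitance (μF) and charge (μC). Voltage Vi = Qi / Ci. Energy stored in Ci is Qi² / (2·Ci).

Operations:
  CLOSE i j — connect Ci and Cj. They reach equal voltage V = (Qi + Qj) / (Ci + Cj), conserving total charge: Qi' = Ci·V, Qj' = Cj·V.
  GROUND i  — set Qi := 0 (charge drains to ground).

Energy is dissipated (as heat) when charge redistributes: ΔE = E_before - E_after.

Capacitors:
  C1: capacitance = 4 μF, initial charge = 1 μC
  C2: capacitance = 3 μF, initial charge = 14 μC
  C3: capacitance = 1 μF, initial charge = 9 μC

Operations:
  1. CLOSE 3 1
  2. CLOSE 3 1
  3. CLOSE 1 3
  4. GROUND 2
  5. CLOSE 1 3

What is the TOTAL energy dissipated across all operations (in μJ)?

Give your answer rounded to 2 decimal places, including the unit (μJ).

Initial: C1(4μF, Q=1μC, V=0.25V), C2(3μF, Q=14μC, V=4.67V), C3(1μF, Q=9μC, V=9.00V)
Op 1: CLOSE 3-1: Q_total=10.00, C_total=5.00, V=2.00; Q3=2.00, Q1=8.00; dissipated=30.625
Op 2: CLOSE 3-1: Q_total=10.00, C_total=5.00, V=2.00; Q3=2.00, Q1=8.00; dissipated=0.000
Op 3: CLOSE 1-3: Q_total=10.00, C_total=5.00, V=2.00; Q1=8.00, Q3=2.00; dissipated=0.000
Op 4: GROUND 2: Q2=0; energy lost=32.667
Op 5: CLOSE 1-3: Q_total=10.00, C_total=5.00, V=2.00; Q1=8.00, Q3=2.00; dissipated=0.000
Total dissipated: 63.292 μJ

Answer: 63.29 μJ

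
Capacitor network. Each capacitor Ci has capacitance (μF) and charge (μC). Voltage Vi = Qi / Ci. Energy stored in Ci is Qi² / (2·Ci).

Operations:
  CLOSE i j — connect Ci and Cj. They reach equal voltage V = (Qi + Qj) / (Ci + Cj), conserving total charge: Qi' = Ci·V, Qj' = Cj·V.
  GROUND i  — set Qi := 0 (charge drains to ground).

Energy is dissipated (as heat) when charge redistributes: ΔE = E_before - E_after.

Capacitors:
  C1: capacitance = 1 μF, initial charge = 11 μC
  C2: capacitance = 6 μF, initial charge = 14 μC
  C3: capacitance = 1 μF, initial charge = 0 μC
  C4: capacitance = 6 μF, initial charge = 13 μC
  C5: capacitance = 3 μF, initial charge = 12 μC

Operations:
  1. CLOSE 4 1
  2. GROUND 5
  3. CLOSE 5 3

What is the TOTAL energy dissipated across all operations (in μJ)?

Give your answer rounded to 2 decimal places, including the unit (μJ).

Initial: C1(1μF, Q=11μC, V=11.00V), C2(6μF, Q=14μC, V=2.33V), C3(1μF, Q=0μC, V=0.00V), C4(6μF, Q=13μC, V=2.17V), C5(3μF, Q=12μC, V=4.00V)
Op 1: CLOSE 4-1: Q_total=24.00, C_total=7.00, V=3.43; Q4=20.57, Q1=3.43; dissipated=33.440
Op 2: GROUND 5: Q5=0; energy lost=24.000
Op 3: CLOSE 5-3: Q_total=0.00, C_total=4.00, V=0.00; Q5=0.00, Q3=0.00; dissipated=0.000
Total dissipated: 57.440 μJ

Answer: 57.44 μJ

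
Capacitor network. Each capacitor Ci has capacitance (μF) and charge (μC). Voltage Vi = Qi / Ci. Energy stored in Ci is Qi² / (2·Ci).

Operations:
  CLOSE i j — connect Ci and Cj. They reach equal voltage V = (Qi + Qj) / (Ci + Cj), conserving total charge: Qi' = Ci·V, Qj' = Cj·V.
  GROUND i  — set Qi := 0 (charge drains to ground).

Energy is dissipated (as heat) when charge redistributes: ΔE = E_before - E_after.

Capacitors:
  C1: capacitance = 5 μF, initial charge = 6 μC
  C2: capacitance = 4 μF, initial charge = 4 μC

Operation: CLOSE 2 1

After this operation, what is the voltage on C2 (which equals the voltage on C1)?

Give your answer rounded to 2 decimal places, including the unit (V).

Initial: C1(5μF, Q=6μC, V=1.20V), C2(4μF, Q=4μC, V=1.00V)
Op 1: CLOSE 2-1: Q_total=10.00, C_total=9.00, V=1.11; Q2=4.44, Q1=5.56; dissipated=0.044

Answer: 1.11 V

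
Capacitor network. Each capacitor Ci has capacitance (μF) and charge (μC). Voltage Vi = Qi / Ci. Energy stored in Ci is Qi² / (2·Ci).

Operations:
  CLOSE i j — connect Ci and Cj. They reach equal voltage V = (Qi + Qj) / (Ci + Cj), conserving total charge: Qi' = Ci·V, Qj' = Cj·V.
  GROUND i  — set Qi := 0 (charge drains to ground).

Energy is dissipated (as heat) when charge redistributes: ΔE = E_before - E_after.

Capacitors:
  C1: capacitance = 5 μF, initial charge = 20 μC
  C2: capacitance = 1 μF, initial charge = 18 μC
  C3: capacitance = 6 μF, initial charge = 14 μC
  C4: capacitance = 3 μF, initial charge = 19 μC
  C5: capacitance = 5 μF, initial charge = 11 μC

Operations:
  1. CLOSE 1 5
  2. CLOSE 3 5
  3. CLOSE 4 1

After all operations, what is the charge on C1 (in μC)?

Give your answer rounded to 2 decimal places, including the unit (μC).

Initial: C1(5μF, Q=20μC, V=4.00V), C2(1μF, Q=18μC, V=18.00V), C3(6μF, Q=14μC, V=2.33V), C4(3μF, Q=19μC, V=6.33V), C5(5μF, Q=11μC, V=2.20V)
Op 1: CLOSE 1-5: Q_total=31.00, C_total=10.00, V=3.10; Q1=15.50, Q5=15.50; dissipated=4.050
Op 2: CLOSE 3-5: Q_total=29.50, C_total=11.00, V=2.68; Q3=16.09, Q5=13.41; dissipated=0.802
Op 3: CLOSE 4-1: Q_total=34.50, C_total=8.00, V=4.31; Q4=12.94, Q1=21.56; dissipated=9.801
Final charges: Q1=21.56, Q2=18.00, Q3=16.09, Q4=12.94, Q5=13.41

Answer: 21.56 μC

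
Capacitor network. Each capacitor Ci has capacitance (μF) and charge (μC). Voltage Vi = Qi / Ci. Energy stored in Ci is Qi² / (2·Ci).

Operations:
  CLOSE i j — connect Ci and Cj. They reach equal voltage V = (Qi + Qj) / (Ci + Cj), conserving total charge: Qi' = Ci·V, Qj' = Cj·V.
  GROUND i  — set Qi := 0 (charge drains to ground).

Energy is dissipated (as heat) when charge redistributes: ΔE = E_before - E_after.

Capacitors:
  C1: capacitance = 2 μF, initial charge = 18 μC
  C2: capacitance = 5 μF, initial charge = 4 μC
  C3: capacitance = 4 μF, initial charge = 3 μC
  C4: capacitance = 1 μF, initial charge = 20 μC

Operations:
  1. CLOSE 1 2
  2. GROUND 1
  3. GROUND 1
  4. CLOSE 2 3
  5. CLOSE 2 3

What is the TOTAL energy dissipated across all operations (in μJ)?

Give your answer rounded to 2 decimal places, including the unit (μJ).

Initial: C1(2μF, Q=18μC, V=9.00V), C2(5μF, Q=4μC, V=0.80V), C3(4μF, Q=3μC, V=0.75V), C4(1μF, Q=20μC, V=20.00V)
Op 1: CLOSE 1-2: Q_total=22.00, C_total=7.00, V=3.14; Q1=6.29, Q2=15.71; dissipated=48.029
Op 2: GROUND 1: Q1=0; energy lost=9.878
Op 3: GROUND 1: Q1=0; energy lost=0.000
Op 4: CLOSE 2-3: Q_total=18.71, C_total=9.00, V=2.08; Q2=10.40, Q3=8.32; dissipated=6.362
Op 5: CLOSE 2-3: Q_total=18.71, C_total=9.00, V=2.08; Q2=10.40, Q3=8.32; dissipated=0.000
Total dissipated: 64.268 μJ

Answer: 64.27 μJ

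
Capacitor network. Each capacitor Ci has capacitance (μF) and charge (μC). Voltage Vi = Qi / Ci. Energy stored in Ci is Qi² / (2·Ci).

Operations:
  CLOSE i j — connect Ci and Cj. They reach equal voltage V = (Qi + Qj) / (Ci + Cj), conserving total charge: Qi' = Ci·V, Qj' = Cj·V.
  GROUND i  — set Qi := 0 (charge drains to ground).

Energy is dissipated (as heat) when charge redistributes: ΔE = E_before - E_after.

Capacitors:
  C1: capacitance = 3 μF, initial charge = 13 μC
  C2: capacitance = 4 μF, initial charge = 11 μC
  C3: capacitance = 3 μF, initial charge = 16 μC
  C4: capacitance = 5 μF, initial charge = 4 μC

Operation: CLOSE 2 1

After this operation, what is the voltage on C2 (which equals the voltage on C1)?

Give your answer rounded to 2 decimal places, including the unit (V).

Answer: 3.43 V

Derivation:
Initial: C1(3μF, Q=13μC, V=4.33V), C2(4μF, Q=11μC, V=2.75V), C3(3μF, Q=16μC, V=5.33V), C4(5μF, Q=4μC, V=0.80V)
Op 1: CLOSE 2-1: Q_total=24.00, C_total=7.00, V=3.43; Q2=13.71, Q1=10.29; dissipated=2.149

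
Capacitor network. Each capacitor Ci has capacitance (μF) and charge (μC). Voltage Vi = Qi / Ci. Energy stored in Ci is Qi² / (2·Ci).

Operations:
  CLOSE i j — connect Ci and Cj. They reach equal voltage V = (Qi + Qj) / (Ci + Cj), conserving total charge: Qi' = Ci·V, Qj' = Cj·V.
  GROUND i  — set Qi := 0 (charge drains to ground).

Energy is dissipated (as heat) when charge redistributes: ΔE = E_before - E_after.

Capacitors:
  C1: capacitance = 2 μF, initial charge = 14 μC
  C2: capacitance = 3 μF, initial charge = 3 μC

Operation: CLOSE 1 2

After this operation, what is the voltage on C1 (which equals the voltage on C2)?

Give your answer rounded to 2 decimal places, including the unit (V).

Answer: 3.40 V

Derivation:
Initial: C1(2μF, Q=14μC, V=7.00V), C2(3μF, Q=3μC, V=1.00V)
Op 1: CLOSE 1-2: Q_total=17.00, C_total=5.00, V=3.40; Q1=6.80, Q2=10.20; dissipated=21.600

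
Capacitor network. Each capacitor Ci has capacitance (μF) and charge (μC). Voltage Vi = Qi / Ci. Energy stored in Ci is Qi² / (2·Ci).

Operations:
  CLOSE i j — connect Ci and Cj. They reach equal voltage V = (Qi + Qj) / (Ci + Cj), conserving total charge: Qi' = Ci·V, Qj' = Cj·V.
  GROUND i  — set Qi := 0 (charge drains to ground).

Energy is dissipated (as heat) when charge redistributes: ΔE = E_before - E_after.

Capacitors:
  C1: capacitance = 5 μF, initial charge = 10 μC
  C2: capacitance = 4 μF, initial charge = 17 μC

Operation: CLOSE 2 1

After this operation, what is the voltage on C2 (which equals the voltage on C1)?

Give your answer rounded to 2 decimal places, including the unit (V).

Initial: C1(5μF, Q=10μC, V=2.00V), C2(4μF, Q=17μC, V=4.25V)
Op 1: CLOSE 2-1: Q_total=27.00, C_total=9.00, V=3.00; Q2=12.00, Q1=15.00; dissipated=5.625

Answer: 3.00 V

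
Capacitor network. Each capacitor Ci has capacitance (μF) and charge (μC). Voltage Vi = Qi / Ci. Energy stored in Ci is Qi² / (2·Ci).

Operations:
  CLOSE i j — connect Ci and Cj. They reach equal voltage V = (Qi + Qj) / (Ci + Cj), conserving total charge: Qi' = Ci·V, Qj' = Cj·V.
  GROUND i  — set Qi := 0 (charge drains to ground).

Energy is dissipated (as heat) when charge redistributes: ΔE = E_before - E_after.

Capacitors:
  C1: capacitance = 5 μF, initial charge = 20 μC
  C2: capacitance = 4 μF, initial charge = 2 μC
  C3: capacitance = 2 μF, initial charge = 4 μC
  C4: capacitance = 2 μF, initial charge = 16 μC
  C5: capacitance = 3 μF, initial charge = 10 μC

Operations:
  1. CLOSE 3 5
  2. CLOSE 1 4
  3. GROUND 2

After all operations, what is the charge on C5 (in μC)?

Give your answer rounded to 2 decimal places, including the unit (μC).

Answer: 8.40 μC

Derivation:
Initial: C1(5μF, Q=20μC, V=4.00V), C2(4μF, Q=2μC, V=0.50V), C3(2μF, Q=4μC, V=2.00V), C4(2μF, Q=16μC, V=8.00V), C5(3μF, Q=10μC, V=3.33V)
Op 1: CLOSE 3-5: Q_total=14.00, C_total=5.00, V=2.80; Q3=5.60, Q5=8.40; dissipated=1.067
Op 2: CLOSE 1-4: Q_total=36.00, C_total=7.00, V=5.14; Q1=25.71, Q4=10.29; dissipated=11.429
Op 3: GROUND 2: Q2=0; energy lost=0.500
Final charges: Q1=25.71, Q2=0.00, Q3=5.60, Q4=10.29, Q5=8.40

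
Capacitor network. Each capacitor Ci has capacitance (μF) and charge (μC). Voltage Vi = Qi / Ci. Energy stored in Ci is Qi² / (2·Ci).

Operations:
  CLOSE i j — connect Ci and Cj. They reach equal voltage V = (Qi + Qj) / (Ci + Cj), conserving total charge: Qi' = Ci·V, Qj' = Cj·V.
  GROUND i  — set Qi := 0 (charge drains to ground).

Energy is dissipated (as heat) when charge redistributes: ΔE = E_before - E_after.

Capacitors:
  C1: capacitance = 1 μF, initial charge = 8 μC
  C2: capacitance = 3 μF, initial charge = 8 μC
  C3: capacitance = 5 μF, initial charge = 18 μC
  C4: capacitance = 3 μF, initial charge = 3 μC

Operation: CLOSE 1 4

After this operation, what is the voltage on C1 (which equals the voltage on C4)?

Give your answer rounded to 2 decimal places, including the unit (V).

Initial: C1(1μF, Q=8μC, V=8.00V), C2(3μF, Q=8μC, V=2.67V), C3(5μF, Q=18μC, V=3.60V), C4(3μF, Q=3μC, V=1.00V)
Op 1: CLOSE 1-4: Q_total=11.00, C_total=4.00, V=2.75; Q1=2.75, Q4=8.25; dissipated=18.375

Answer: 2.75 V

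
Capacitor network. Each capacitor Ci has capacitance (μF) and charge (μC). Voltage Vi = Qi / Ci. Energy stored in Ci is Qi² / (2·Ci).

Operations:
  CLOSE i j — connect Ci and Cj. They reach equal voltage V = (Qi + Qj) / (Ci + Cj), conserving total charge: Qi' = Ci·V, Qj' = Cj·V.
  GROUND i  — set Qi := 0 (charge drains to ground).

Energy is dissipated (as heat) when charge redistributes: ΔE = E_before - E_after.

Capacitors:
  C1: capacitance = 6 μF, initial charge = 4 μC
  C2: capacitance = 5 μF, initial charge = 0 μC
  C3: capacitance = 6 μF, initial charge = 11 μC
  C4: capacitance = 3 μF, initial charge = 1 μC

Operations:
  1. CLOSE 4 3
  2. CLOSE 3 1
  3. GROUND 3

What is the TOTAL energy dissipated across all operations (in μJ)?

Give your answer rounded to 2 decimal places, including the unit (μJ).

Answer: 5.92 μJ

Derivation:
Initial: C1(6μF, Q=4μC, V=0.67V), C2(5μF, Q=0μC, V=0.00V), C3(6μF, Q=11μC, V=1.83V), C4(3μF, Q=1μC, V=0.33V)
Op 1: CLOSE 4-3: Q_total=12.00, C_total=9.00, V=1.33; Q4=4.00, Q3=8.00; dissipated=2.250
Op 2: CLOSE 3-1: Q_total=12.00, C_total=12.00, V=1.00; Q3=6.00, Q1=6.00; dissipated=0.667
Op 3: GROUND 3: Q3=0; energy lost=3.000
Total dissipated: 5.917 μJ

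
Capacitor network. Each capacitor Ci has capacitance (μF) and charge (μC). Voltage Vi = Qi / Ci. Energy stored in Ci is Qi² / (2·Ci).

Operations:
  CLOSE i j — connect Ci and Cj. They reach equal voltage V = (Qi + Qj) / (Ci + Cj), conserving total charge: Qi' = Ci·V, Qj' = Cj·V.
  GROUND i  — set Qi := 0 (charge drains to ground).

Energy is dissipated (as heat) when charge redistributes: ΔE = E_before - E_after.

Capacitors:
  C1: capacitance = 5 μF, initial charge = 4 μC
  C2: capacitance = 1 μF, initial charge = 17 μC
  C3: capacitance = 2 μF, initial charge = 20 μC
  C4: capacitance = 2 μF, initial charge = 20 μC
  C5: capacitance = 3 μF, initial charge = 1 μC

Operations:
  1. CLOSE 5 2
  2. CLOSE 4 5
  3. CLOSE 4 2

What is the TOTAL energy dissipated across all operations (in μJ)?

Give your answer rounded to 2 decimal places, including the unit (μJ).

Initial: C1(5μF, Q=4μC, V=0.80V), C2(1μF, Q=17μC, V=17.00V), C3(2μF, Q=20μC, V=10.00V), C4(2μF, Q=20μC, V=10.00V), C5(3μF, Q=1μC, V=0.33V)
Op 1: CLOSE 5-2: Q_total=18.00, C_total=4.00, V=4.50; Q5=13.50, Q2=4.50; dissipated=104.167
Op 2: CLOSE 4-5: Q_total=33.50, C_total=5.00, V=6.70; Q4=13.40, Q5=20.10; dissipated=18.150
Op 3: CLOSE 4-2: Q_total=17.90, C_total=3.00, V=5.97; Q4=11.93, Q2=5.97; dissipated=1.613
Total dissipated: 123.930 μJ

Answer: 123.93 μJ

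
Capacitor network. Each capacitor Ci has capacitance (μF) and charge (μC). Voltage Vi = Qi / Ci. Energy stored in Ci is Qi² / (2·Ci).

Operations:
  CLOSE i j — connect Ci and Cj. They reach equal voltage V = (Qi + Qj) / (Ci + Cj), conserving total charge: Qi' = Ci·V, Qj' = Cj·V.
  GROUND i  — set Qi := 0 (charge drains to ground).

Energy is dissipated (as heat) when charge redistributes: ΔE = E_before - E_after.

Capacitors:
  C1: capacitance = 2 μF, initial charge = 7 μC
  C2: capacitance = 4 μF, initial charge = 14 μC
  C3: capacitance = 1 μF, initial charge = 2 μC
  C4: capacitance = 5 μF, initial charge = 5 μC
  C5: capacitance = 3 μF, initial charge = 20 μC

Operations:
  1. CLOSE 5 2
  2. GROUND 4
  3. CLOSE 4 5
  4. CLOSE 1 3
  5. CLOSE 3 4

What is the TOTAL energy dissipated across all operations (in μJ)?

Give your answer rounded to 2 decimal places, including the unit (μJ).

Initial: C1(2μF, Q=7μC, V=3.50V), C2(4μF, Q=14μC, V=3.50V), C3(1μF, Q=2μC, V=2.00V), C4(5μF, Q=5μC, V=1.00V), C5(3μF, Q=20μC, V=6.67V)
Op 1: CLOSE 5-2: Q_total=34.00, C_total=7.00, V=4.86; Q5=14.57, Q2=19.43; dissipated=8.595
Op 2: GROUND 4: Q4=0; energy lost=2.500
Op 3: CLOSE 4-5: Q_total=14.57, C_total=8.00, V=1.82; Q4=9.11, Q5=5.46; dissipated=22.117
Op 4: CLOSE 1-3: Q_total=9.00, C_total=3.00, V=3.00; Q1=6.00, Q3=3.00; dissipated=0.750
Op 5: CLOSE 3-4: Q_total=12.11, C_total=6.00, V=2.02; Q3=2.02, Q4=10.09; dissipated=0.579
Total dissipated: 34.541 μJ

Answer: 34.54 μJ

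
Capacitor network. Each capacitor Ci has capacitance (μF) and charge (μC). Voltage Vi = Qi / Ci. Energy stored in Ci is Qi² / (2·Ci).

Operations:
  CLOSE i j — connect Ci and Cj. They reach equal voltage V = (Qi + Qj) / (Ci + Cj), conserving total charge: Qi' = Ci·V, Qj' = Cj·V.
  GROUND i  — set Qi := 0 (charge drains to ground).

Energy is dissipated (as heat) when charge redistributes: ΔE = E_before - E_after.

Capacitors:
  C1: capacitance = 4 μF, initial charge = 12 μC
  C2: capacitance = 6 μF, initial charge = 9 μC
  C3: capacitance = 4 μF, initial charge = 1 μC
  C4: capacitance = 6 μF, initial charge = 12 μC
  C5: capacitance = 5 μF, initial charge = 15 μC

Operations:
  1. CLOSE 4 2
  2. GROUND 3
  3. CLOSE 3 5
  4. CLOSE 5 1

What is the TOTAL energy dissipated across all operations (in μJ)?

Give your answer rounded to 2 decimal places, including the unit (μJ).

Answer: 12.48 μJ

Derivation:
Initial: C1(4μF, Q=12μC, V=3.00V), C2(6μF, Q=9μC, V=1.50V), C3(4μF, Q=1μC, V=0.25V), C4(6μF, Q=12μC, V=2.00V), C5(5μF, Q=15μC, V=3.00V)
Op 1: CLOSE 4-2: Q_total=21.00, C_total=12.00, V=1.75; Q4=10.50, Q2=10.50; dissipated=0.375
Op 2: GROUND 3: Q3=0; energy lost=0.125
Op 3: CLOSE 3-5: Q_total=15.00, C_total=9.00, V=1.67; Q3=6.67, Q5=8.33; dissipated=10.000
Op 4: CLOSE 5-1: Q_total=20.33, C_total=9.00, V=2.26; Q5=11.30, Q1=9.04; dissipated=1.975
Total dissipated: 12.475 μJ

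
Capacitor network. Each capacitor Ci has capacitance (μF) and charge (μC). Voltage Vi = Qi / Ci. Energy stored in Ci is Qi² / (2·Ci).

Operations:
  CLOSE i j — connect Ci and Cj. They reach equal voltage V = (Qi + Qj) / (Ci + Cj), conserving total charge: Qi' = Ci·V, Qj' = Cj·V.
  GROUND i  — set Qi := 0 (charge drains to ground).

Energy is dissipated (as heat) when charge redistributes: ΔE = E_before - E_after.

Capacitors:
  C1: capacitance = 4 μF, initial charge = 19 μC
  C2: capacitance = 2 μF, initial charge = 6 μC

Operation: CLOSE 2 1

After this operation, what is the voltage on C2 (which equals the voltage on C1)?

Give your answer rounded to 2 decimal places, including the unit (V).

Answer: 4.17 V

Derivation:
Initial: C1(4μF, Q=19μC, V=4.75V), C2(2μF, Q=6μC, V=3.00V)
Op 1: CLOSE 2-1: Q_total=25.00, C_total=6.00, V=4.17; Q2=8.33, Q1=16.67; dissipated=2.042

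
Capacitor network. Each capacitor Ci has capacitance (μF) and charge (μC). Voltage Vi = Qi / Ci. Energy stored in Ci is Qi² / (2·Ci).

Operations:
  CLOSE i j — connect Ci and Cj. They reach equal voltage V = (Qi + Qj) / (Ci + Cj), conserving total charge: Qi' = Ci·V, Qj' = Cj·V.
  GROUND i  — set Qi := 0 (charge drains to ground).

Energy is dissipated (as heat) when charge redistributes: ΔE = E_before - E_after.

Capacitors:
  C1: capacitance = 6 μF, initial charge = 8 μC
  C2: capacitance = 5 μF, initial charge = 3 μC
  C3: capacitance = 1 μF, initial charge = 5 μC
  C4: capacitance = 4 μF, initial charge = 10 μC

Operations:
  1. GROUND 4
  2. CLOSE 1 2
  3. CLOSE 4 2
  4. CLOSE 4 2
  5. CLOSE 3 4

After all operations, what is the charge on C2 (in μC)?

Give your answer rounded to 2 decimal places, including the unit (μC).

Initial: C1(6μF, Q=8μC, V=1.33V), C2(5μF, Q=3μC, V=0.60V), C3(1μF, Q=5μC, V=5.00V), C4(4μF, Q=10μC, V=2.50V)
Op 1: GROUND 4: Q4=0; energy lost=12.500
Op 2: CLOSE 1-2: Q_total=11.00, C_total=11.00, V=1.00; Q1=6.00, Q2=5.00; dissipated=0.733
Op 3: CLOSE 4-2: Q_total=5.00, C_total=9.00, V=0.56; Q4=2.22, Q2=2.78; dissipated=1.111
Op 4: CLOSE 4-2: Q_total=5.00, C_total=9.00, V=0.56; Q4=2.22, Q2=2.78; dissipated=0.000
Op 5: CLOSE 3-4: Q_total=7.22, C_total=5.00, V=1.44; Q3=1.44, Q4=5.78; dissipated=7.901
Final charges: Q1=6.00, Q2=2.78, Q3=1.44, Q4=5.78

Answer: 2.78 μC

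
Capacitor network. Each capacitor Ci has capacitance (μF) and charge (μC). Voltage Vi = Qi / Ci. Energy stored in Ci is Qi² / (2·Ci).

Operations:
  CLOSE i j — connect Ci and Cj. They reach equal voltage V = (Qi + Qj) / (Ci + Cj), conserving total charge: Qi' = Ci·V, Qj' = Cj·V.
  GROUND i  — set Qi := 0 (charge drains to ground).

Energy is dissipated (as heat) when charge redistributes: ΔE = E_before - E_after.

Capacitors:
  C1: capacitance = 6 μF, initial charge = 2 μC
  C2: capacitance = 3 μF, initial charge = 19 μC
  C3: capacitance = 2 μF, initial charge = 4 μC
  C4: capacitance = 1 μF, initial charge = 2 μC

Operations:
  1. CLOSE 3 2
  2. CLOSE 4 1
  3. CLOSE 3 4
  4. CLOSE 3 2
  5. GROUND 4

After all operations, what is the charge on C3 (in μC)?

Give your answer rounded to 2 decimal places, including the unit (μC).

Initial: C1(6μF, Q=2μC, V=0.33V), C2(3μF, Q=19μC, V=6.33V), C3(2μF, Q=4μC, V=2.00V), C4(1μF, Q=2μC, V=2.00V)
Op 1: CLOSE 3-2: Q_total=23.00, C_total=5.00, V=4.60; Q3=9.20, Q2=13.80; dissipated=11.267
Op 2: CLOSE 4-1: Q_total=4.00, C_total=7.00, V=0.57; Q4=0.57, Q1=3.43; dissipated=1.190
Op 3: CLOSE 3-4: Q_total=9.77, C_total=3.00, V=3.26; Q3=6.51, Q4=3.26; dissipated=5.410
Op 4: CLOSE 3-2: Q_total=20.31, C_total=5.00, V=4.06; Q3=8.13, Q2=12.19; dissipated=1.082
Op 5: GROUND 4: Q4=0; energy lost=5.304
Final charges: Q1=3.43, Q2=12.19, Q3=8.13, Q4=0.00

Answer: 8.13 μC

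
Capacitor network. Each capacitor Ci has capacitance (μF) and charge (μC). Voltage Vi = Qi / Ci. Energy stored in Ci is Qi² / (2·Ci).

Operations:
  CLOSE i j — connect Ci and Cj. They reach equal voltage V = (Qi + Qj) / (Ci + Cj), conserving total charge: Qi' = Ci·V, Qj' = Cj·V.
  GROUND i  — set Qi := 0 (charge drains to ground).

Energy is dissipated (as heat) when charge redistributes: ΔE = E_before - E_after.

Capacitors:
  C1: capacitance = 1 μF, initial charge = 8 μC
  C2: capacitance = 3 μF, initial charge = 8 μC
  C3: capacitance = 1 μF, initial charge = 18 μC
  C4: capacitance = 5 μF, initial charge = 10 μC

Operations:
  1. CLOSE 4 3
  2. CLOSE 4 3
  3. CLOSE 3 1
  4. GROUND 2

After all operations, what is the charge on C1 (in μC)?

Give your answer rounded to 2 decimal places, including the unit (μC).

Initial: C1(1μF, Q=8μC, V=8.00V), C2(3μF, Q=8μC, V=2.67V), C3(1μF, Q=18μC, V=18.00V), C4(5μF, Q=10μC, V=2.00V)
Op 1: CLOSE 4-3: Q_total=28.00, C_total=6.00, V=4.67; Q4=23.33, Q3=4.67; dissipated=106.667
Op 2: CLOSE 4-3: Q_total=28.00, C_total=6.00, V=4.67; Q4=23.33, Q3=4.67; dissipated=0.000
Op 3: CLOSE 3-1: Q_total=12.67, C_total=2.00, V=6.33; Q3=6.33, Q1=6.33; dissipated=2.778
Op 4: GROUND 2: Q2=0; energy lost=10.667
Final charges: Q1=6.33, Q2=0.00, Q3=6.33, Q4=23.33

Answer: 6.33 μC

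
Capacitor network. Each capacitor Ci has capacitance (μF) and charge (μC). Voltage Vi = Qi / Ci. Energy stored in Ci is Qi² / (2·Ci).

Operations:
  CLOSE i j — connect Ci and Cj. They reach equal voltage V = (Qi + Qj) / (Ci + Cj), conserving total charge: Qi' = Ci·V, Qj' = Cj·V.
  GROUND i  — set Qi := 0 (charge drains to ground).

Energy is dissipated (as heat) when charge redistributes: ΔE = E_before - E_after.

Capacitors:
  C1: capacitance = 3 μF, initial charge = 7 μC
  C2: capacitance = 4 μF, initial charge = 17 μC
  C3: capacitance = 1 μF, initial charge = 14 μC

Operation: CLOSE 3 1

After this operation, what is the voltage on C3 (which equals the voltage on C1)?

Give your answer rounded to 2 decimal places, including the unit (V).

Initial: C1(3μF, Q=7μC, V=2.33V), C2(4μF, Q=17μC, V=4.25V), C3(1μF, Q=14μC, V=14.00V)
Op 1: CLOSE 3-1: Q_total=21.00, C_total=4.00, V=5.25; Q3=5.25, Q1=15.75; dissipated=51.042

Answer: 5.25 V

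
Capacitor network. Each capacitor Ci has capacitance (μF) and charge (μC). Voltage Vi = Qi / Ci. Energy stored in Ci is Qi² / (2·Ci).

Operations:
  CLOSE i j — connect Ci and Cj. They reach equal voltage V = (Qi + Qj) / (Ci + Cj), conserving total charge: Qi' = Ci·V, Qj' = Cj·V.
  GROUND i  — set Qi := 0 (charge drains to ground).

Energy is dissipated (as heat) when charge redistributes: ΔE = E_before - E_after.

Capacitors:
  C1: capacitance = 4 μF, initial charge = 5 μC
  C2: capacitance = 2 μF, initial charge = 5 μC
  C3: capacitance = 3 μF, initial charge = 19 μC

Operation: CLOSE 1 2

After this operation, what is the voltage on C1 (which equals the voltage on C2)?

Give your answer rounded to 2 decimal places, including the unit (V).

Answer: 1.67 V

Derivation:
Initial: C1(4μF, Q=5μC, V=1.25V), C2(2μF, Q=5μC, V=2.50V), C3(3μF, Q=19μC, V=6.33V)
Op 1: CLOSE 1-2: Q_total=10.00, C_total=6.00, V=1.67; Q1=6.67, Q2=3.33; dissipated=1.042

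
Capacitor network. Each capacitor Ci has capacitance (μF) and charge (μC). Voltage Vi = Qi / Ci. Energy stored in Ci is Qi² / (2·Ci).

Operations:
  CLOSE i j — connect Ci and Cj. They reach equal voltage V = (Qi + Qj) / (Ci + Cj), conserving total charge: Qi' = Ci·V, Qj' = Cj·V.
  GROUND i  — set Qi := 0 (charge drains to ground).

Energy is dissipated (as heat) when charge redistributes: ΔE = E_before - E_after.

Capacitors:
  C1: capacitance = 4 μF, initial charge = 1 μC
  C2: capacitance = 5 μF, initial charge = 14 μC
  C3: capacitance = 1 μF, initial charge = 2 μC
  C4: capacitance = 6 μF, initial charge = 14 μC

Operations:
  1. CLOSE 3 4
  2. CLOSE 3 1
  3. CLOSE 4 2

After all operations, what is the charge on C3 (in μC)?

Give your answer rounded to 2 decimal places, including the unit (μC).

Answer: 0.66 μC

Derivation:
Initial: C1(4μF, Q=1μC, V=0.25V), C2(5μF, Q=14μC, V=2.80V), C3(1μF, Q=2μC, V=2.00V), C4(6μF, Q=14μC, V=2.33V)
Op 1: CLOSE 3-4: Q_total=16.00, C_total=7.00, V=2.29; Q3=2.29, Q4=13.71; dissipated=0.048
Op 2: CLOSE 3-1: Q_total=3.29, C_total=5.00, V=0.66; Q3=0.66, Q1=2.63; dissipated=1.658
Op 3: CLOSE 4-2: Q_total=27.71, C_total=11.00, V=2.52; Q4=15.12, Q2=12.60; dissipated=0.361
Final charges: Q1=2.63, Q2=12.60, Q3=0.66, Q4=15.12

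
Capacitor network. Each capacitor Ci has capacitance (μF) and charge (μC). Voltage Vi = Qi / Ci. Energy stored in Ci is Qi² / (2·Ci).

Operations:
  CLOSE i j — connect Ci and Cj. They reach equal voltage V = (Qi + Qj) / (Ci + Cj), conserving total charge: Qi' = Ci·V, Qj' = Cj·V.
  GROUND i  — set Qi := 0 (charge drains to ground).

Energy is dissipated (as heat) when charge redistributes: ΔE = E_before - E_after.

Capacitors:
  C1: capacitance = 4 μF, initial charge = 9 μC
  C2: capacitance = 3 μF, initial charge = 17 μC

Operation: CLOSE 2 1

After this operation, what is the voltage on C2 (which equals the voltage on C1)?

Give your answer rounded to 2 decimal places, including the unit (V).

Initial: C1(4μF, Q=9μC, V=2.25V), C2(3μF, Q=17μC, V=5.67V)
Op 1: CLOSE 2-1: Q_total=26.00, C_total=7.00, V=3.71; Q2=11.14, Q1=14.86; dissipated=10.006

Answer: 3.71 V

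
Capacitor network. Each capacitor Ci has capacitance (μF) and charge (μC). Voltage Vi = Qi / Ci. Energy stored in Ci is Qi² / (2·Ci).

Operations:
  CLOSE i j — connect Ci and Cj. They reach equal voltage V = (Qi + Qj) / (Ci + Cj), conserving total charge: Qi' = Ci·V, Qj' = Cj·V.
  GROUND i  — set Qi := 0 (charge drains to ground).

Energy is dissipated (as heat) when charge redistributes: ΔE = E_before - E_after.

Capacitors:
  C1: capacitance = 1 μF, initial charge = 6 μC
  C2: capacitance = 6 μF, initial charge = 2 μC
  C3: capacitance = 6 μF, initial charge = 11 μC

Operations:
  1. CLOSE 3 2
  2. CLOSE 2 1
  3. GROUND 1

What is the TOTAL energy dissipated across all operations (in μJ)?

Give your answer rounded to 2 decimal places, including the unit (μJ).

Initial: C1(1μF, Q=6μC, V=6.00V), C2(6μF, Q=2μC, V=0.33V), C3(6μF, Q=11μC, V=1.83V)
Op 1: CLOSE 3-2: Q_total=13.00, C_total=12.00, V=1.08; Q3=6.50, Q2=6.50; dissipated=3.375
Op 2: CLOSE 2-1: Q_total=12.50, C_total=7.00, V=1.79; Q2=10.71, Q1=1.79; dissipated=10.360
Op 3: GROUND 1: Q1=0; energy lost=1.594
Total dissipated: 15.330 μJ

Answer: 15.33 μJ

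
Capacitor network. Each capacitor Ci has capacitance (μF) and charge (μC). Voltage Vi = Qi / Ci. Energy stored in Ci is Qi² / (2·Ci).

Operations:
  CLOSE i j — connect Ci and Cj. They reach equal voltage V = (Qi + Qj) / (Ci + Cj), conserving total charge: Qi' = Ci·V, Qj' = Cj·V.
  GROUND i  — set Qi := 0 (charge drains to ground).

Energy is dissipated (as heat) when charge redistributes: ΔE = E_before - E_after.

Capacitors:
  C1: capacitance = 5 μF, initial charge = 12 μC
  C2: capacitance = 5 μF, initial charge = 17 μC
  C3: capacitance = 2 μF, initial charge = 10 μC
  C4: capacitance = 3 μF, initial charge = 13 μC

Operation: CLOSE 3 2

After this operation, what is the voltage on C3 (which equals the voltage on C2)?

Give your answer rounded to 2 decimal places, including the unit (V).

Answer: 3.86 V

Derivation:
Initial: C1(5μF, Q=12μC, V=2.40V), C2(5μF, Q=17μC, V=3.40V), C3(2μF, Q=10μC, V=5.00V), C4(3μF, Q=13μC, V=4.33V)
Op 1: CLOSE 3-2: Q_total=27.00, C_total=7.00, V=3.86; Q3=7.71, Q2=19.29; dissipated=1.829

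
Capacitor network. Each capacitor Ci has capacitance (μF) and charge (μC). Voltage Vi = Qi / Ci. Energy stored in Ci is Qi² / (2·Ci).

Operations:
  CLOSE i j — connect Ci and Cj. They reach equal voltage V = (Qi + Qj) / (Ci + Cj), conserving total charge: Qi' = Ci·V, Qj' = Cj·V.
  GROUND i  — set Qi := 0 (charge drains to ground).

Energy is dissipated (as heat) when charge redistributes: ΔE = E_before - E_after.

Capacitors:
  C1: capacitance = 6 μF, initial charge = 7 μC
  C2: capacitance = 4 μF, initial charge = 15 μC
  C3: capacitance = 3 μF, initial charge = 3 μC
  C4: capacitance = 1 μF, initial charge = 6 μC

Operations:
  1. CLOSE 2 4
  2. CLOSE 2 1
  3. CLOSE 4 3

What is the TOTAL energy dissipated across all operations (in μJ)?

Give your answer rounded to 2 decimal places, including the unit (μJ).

Initial: C1(6μF, Q=7μC, V=1.17V), C2(4μF, Q=15μC, V=3.75V), C3(3μF, Q=3μC, V=1.00V), C4(1μF, Q=6μC, V=6.00V)
Op 1: CLOSE 2-4: Q_total=21.00, C_total=5.00, V=4.20; Q2=16.80, Q4=4.20; dissipated=2.025
Op 2: CLOSE 2-1: Q_total=23.80, C_total=10.00, V=2.38; Q2=9.52, Q1=14.28; dissipated=11.041
Op 3: CLOSE 4-3: Q_total=7.20, C_total=4.00, V=1.80; Q4=1.80, Q3=5.40; dissipated=3.840
Total dissipated: 16.906 μJ

Answer: 16.91 μJ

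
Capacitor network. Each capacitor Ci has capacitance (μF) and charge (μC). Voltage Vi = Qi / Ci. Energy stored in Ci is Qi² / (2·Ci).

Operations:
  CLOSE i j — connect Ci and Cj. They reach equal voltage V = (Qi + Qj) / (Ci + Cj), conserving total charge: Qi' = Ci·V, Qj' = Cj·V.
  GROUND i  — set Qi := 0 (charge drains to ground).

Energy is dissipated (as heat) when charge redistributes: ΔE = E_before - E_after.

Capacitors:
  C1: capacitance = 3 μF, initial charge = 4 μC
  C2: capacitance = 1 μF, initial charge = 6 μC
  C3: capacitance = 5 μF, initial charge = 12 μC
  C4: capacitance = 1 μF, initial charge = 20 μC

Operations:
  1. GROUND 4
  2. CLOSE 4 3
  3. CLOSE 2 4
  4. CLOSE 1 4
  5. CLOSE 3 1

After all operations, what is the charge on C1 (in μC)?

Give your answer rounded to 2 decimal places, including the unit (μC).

Initial: C1(3μF, Q=4μC, V=1.33V), C2(1μF, Q=6μC, V=6.00V), C3(5μF, Q=12μC, V=2.40V), C4(1μF, Q=20μC, V=20.00V)
Op 1: GROUND 4: Q4=0; energy lost=200.000
Op 2: CLOSE 4-3: Q_total=12.00, C_total=6.00, V=2.00; Q4=2.00, Q3=10.00; dissipated=2.400
Op 3: CLOSE 2-4: Q_total=8.00, C_total=2.00, V=4.00; Q2=4.00, Q4=4.00; dissipated=4.000
Op 4: CLOSE 1-4: Q_total=8.00, C_total=4.00, V=2.00; Q1=6.00, Q4=2.00; dissipated=2.667
Op 5: CLOSE 3-1: Q_total=16.00, C_total=8.00, V=2.00; Q3=10.00, Q1=6.00; dissipated=0.000
Final charges: Q1=6.00, Q2=4.00, Q3=10.00, Q4=2.00

Answer: 6.00 μC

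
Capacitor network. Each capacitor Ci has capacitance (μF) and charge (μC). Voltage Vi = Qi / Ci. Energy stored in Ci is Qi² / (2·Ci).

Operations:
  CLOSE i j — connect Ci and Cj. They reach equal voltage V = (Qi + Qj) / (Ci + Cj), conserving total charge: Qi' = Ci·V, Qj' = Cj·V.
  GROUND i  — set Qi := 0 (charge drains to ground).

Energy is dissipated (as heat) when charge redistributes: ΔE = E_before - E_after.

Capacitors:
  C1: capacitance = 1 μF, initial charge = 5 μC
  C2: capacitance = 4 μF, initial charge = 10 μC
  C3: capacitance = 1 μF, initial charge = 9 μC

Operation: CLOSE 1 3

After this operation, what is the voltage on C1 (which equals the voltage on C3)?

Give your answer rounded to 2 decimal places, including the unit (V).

Initial: C1(1μF, Q=5μC, V=5.00V), C2(4μF, Q=10μC, V=2.50V), C3(1μF, Q=9μC, V=9.00V)
Op 1: CLOSE 1-3: Q_total=14.00, C_total=2.00, V=7.00; Q1=7.00, Q3=7.00; dissipated=4.000

Answer: 7.00 V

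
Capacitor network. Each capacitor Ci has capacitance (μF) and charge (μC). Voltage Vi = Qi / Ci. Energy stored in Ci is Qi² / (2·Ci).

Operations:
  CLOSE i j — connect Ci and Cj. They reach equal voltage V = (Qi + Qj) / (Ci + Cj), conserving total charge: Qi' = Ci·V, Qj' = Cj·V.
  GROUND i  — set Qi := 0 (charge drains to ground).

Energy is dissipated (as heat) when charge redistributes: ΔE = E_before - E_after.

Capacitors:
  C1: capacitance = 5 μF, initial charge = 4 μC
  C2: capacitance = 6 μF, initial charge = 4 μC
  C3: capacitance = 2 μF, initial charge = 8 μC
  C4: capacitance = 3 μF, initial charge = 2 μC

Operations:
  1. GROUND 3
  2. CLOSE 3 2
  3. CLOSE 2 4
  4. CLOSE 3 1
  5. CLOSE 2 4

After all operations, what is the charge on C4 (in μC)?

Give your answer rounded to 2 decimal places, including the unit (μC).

Initial: C1(5μF, Q=4μC, V=0.80V), C2(6μF, Q=4μC, V=0.67V), C3(2μF, Q=8μC, V=4.00V), C4(3μF, Q=2μC, V=0.67V)
Op 1: GROUND 3: Q3=0; energy lost=16.000
Op 2: CLOSE 3-2: Q_total=4.00, C_total=8.00, V=0.50; Q3=1.00, Q2=3.00; dissipated=0.333
Op 3: CLOSE 2-4: Q_total=5.00, C_total=9.00, V=0.56; Q2=3.33, Q4=1.67; dissipated=0.028
Op 4: CLOSE 3-1: Q_total=5.00, C_total=7.00, V=0.71; Q3=1.43, Q1=3.57; dissipated=0.064
Op 5: CLOSE 2-4: Q_total=5.00, C_total=9.00, V=0.56; Q2=3.33, Q4=1.67; dissipated=0.000
Final charges: Q1=3.57, Q2=3.33, Q3=1.43, Q4=1.67

Answer: 1.67 μC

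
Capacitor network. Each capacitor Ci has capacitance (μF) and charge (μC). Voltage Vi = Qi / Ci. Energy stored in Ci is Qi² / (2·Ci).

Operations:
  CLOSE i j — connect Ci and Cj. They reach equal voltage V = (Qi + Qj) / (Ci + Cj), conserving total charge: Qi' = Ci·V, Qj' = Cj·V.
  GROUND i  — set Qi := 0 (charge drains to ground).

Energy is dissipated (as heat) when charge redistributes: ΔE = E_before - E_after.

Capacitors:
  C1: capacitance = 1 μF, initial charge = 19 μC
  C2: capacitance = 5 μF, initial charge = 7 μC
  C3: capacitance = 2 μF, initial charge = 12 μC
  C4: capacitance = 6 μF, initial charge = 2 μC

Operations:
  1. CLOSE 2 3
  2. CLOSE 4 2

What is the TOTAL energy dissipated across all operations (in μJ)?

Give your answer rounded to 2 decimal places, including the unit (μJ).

Answer: 22.84 μJ

Derivation:
Initial: C1(1μF, Q=19μC, V=19.00V), C2(5μF, Q=7μC, V=1.40V), C3(2μF, Q=12μC, V=6.00V), C4(6μF, Q=2μC, V=0.33V)
Op 1: CLOSE 2-3: Q_total=19.00, C_total=7.00, V=2.71; Q2=13.57, Q3=5.43; dissipated=15.114
Op 2: CLOSE 4-2: Q_total=15.57, C_total=11.00, V=1.42; Q4=8.49, Q2=7.08; dissipated=7.730
Total dissipated: 22.845 μJ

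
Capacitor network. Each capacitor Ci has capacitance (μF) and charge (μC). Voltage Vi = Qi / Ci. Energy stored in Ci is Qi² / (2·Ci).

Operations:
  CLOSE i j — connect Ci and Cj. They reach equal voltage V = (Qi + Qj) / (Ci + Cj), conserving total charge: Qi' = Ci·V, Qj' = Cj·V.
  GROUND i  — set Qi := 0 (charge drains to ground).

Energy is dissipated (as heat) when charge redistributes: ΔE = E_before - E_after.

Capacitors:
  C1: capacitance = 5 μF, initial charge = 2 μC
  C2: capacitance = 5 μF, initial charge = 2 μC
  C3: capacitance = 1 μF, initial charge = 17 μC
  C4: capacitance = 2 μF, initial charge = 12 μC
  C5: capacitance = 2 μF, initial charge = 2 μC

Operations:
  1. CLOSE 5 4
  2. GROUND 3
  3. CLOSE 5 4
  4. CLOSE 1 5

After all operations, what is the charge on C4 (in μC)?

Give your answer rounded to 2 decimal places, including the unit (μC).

Initial: C1(5μF, Q=2μC, V=0.40V), C2(5μF, Q=2μC, V=0.40V), C3(1μF, Q=17μC, V=17.00V), C4(2μF, Q=12μC, V=6.00V), C5(2μF, Q=2μC, V=1.00V)
Op 1: CLOSE 5-4: Q_total=14.00, C_total=4.00, V=3.50; Q5=7.00, Q4=7.00; dissipated=12.500
Op 2: GROUND 3: Q3=0; energy lost=144.500
Op 3: CLOSE 5-4: Q_total=14.00, C_total=4.00, V=3.50; Q5=7.00, Q4=7.00; dissipated=0.000
Op 4: CLOSE 1-5: Q_total=9.00, C_total=7.00, V=1.29; Q1=6.43, Q5=2.57; dissipated=6.864
Final charges: Q1=6.43, Q2=2.00, Q3=0.00, Q4=7.00, Q5=2.57

Answer: 7.00 μC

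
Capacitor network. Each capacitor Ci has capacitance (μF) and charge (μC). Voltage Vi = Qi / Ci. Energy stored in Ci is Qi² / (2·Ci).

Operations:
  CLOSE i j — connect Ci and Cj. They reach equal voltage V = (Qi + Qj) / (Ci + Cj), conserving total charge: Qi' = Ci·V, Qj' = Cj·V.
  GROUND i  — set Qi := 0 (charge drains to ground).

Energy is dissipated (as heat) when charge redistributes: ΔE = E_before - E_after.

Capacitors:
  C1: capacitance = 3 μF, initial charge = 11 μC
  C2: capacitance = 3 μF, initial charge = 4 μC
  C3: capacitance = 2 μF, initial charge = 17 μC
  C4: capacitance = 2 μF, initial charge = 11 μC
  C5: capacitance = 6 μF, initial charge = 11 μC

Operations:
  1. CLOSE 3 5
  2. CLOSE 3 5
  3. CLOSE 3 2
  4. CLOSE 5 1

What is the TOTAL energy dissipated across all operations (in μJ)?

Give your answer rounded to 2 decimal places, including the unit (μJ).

Initial: C1(3μF, Q=11μC, V=3.67V), C2(3μF, Q=4μC, V=1.33V), C3(2μF, Q=17μC, V=8.50V), C4(2μF, Q=11μC, V=5.50V), C5(6μF, Q=11μC, V=1.83V)
Op 1: CLOSE 3-5: Q_total=28.00, C_total=8.00, V=3.50; Q3=7.00, Q5=21.00; dissipated=33.333
Op 2: CLOSE 3-5: Q_total=28.00, C_total=8.00, V=3.50; Q3=7.00, Q5=21.00; dissipated=0.000
Op 3: CLOSE 3-2: Q_total=11.00, C_total=5.00, V=2.20; Q3=4.40, Q2=6.60; dissipated=2.817
Op 4: CLOSE 5-1: Q_total=32.00, C_total=9.00, V=3.56; Q5=21.33, Q1=10.67; dissipated=0.028
Total dissipated: 36.178 μJ

Answer: 36.18 μJ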